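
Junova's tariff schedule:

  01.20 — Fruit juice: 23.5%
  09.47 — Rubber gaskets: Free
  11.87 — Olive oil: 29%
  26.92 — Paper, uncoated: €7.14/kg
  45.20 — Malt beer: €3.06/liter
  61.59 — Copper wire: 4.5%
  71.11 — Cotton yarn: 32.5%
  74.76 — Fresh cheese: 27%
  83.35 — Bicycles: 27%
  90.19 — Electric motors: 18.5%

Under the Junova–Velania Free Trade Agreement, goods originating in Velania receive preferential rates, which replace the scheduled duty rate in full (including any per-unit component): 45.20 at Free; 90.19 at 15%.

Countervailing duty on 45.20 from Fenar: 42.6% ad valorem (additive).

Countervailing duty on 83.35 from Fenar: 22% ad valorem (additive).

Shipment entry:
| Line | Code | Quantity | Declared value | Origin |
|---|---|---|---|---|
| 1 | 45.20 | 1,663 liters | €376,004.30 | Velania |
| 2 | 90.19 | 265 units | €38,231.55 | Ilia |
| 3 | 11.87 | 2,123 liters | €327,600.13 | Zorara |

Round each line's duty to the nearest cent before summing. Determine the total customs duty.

€102,076.88

Line 1 (45.20, Velania, 1,663 liters, €376,004.30):
Base rate for 45.20 is €3.06/liter.
Origin Velania qualifies under the Junova–Velania agreement and 45.20 is covered: preferential rate Free applies instead.
The additional-duty order on 45.20 targets Fenar, not Velania; it does not apply.
Duty = €376,004.30 × 0% = €0.00.
Line 2 (90.19, Ilia, 265 units, €38,231.55):
Base rate for 90.19 is 18.5%.
90.19 has an FTA preferential rate, but origin Ilia is not Velania; base rate stands.
Duty = €38,231.55 × 18.5% = €7,072.84.
Line 3 (11.87, Zorara, 2,123 liters, €327,600.13):
Base rate for 11.87 is 29%.
Duty = €327,600.13 × 29% = €95,004.04.
Total = €0.00 + €7,072.84 + €95,004.04 = €102,076.88.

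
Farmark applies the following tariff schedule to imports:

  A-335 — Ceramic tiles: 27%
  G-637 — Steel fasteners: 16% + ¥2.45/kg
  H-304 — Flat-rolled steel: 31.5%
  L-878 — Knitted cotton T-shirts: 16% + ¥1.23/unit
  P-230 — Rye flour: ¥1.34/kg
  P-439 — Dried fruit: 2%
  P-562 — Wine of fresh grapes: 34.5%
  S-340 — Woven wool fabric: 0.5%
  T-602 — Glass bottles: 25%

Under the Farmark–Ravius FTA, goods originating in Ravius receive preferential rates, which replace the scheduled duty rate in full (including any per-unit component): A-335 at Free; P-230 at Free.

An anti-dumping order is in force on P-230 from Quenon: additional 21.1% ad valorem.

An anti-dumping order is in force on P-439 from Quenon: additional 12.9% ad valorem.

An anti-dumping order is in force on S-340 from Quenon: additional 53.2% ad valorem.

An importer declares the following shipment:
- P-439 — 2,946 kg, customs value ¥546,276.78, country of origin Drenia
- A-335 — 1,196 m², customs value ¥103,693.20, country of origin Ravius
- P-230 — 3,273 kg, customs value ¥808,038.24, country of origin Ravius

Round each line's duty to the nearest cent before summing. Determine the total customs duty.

Line 1 (P-439, Drenia, 2,946 kg, ¥546,276.78):
Base rate for P-439 is 2%.
The additional-duty order on P-439 targets Quenon, not Drenia; it does not apply.
Duty = ¥546,276.78 × 2% = ¥10,925.54.
Line 2 (A-335, Ravius, 1,196 m², ¥103,693.20):
Base rate for A-335 is 27%.
Origin Ravius qualifies under the Farmark–Ravius agreement and A-335 is covered: preferential rate Free applies instead.
Duty = ¥103,693.20 × 0% = ¥0.00.
Line 3 (P-230, Ravius, 3,273 kg, ¥808,038.24):
Base rate for P-230 is ¥1.34/kg.
Origin Ravius qualifies under the Farmark–Ravius agreement and P-230 is covered: preferential rate Free applies instead.
The additional-duty order on P-230 targets Quenon, not Ravius; it does not apply.
Duty = ¥808,038.24 × 0% = ¥0.00.
Total = ¥10,925.54 + ¥0.00 + ¥0.00 = ¥10,925.54.

¥10,925.54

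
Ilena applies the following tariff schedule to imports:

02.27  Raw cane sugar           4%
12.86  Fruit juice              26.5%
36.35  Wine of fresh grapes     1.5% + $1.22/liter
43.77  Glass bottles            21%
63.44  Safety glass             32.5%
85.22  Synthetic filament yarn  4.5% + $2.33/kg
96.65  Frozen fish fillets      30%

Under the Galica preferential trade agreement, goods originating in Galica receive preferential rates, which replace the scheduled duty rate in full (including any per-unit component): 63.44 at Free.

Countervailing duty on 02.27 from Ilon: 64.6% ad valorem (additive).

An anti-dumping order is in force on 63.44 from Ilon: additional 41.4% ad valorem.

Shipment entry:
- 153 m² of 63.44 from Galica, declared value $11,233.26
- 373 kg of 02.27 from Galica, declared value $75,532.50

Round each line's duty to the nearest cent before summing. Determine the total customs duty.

$3,021.30

Line 1 (63.44, Galica, 153 m², $11,233.26):
Base rate for 63.44 is 32.5%.
Origin Galica qualifies under the Ilena–Galica agreement and 63.44 is covered: preferential rate Free applies instead.
The additional-duty order on 63.44 targets Ilon, not Galica; it does not apply.
Duty = $11,233.26 × 0% = $0.00.
Line 2 (02.27, Galica, 373 kg, $75,532.50):
Base rate for 02.27 is 4%.
Origin Galica is the FTA partner but 02.27 is not on the preference list; base rate stands.
The additional-duty order on 02.27 targets Ilon, not Galica; it does not apply.
Duty = $75,532.50 × 4% = $3,021.30.
Total = $0.00 + $3,021.30 = $3,021.30.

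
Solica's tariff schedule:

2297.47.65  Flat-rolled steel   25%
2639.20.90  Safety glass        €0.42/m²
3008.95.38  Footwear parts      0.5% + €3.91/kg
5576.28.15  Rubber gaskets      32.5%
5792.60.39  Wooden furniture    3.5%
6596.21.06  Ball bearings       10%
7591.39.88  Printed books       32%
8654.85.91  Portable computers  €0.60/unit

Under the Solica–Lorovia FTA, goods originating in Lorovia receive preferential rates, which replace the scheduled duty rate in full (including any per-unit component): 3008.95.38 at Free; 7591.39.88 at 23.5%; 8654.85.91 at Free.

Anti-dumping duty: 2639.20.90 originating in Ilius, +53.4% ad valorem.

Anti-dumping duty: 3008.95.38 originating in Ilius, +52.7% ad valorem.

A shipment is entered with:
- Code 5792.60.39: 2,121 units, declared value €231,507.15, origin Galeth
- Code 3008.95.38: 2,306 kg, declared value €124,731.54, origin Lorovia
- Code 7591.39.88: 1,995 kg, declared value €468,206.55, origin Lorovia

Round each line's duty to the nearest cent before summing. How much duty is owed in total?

€118,131.29

Line 1 (5792.60.39, Galeth, 2,121 units, €231,507.15):
Base rate for 5792.60.39 is 3.5%.
Duty = €231,507.15 × 3.5% = €8,102.75.
Line 2 (3008.95.38, Lorovia, 2,306 kg, €124,731.54):
Base rate for 3008.95.38 is 0.5% + €3.91/kg.
Origin Lorovia qualifies under the Solica–Lorovia agreement and 3008.95.38 is covered: preferential rate Free applies instead.
The additional-duty order on 3008.95.38 targets Ilius, not Lorovia; it does not apply.
Duty = €124,731.54 × 0% = €0.00.
Line 3 (7591.39.88, Lorovia, 1,995 kg, €468,206.55):
Base rate for 7591.39.88 is 32%.
Origin Lorovia qualifies under the Solica–Lorovia agreement and 7591.39.88 is covered: preferential rate 23.5% applies instead.
Duty = €468,206.55 × 23.5% = €110,028.54.
Total = €8,102.75 + €0.00 + €110,028.54 = €118,131.29.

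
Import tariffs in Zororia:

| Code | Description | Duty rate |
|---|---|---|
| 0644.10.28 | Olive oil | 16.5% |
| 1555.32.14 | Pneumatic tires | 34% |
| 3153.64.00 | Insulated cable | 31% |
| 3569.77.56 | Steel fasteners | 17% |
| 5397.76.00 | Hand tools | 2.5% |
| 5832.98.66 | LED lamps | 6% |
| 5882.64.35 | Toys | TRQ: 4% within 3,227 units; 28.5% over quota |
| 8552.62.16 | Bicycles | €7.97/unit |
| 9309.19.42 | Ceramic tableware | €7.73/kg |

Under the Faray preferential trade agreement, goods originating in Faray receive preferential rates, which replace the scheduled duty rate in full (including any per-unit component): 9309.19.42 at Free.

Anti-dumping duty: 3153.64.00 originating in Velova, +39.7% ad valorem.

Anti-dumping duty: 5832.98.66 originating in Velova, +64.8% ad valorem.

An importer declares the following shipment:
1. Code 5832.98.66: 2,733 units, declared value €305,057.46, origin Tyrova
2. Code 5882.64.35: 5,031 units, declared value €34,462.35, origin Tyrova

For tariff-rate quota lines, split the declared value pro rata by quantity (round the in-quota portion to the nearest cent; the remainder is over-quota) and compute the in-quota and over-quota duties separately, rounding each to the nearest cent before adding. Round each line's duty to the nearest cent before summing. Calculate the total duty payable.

€22,709.51

Line 1 (5832.98.66, Tyrova, 2,733 units, €305,057.46):
Base rate for 5832.98.66 is 6%.
The additional-duty order on 5832.98.66 targets Velova, not Tyrova; it does not apply.
Duty = €305,057.46 × 6% = €18,303.45.
Line 2 (5882.64.35, Tyrova, 5,031 units, €34,462.35):
Code 5882.64.35 is under a tariff-rate quota (threshold 3,227 units). In-quota: 3,227 units at 4%; over-quota: 1,804 units at 28.5%.
Pro-rata value split: in-quota = €34,462.35 × 3,227/5,031 = €22,104.95; over-quota = €34,462.35 − €22,104.95 = €12,357.40.
In-quota duty = €22,104.95 × 4% = €884.20. Over-quota duty = €12,357.40 × 28.5% = €3,521.86.
Line duty = €884.20 + €3,521.86 = €4,406.06.
Total = €18,303.45 + €4,406.06 = €22,709.51.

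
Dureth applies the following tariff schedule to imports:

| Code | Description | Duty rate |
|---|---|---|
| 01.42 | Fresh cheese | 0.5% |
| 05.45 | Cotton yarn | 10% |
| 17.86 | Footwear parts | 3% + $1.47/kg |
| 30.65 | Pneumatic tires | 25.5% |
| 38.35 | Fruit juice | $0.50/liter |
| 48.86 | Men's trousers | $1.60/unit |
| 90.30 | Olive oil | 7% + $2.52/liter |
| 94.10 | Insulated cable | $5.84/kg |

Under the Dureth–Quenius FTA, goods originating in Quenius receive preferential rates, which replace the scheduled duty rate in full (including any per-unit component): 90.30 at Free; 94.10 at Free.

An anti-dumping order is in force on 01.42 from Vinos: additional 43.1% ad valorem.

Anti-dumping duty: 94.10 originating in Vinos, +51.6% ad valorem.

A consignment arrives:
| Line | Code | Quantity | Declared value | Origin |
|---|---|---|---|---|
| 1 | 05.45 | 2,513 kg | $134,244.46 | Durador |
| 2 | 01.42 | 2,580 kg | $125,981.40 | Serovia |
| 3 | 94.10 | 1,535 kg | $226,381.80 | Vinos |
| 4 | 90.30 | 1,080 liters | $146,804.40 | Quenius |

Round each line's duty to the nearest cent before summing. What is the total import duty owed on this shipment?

Line 1 (05.45, Durador, 2,513 kg, $134,244.46):
Base rate for 05.45 is 10%.
Duty = $134,244.46 × 10% = $13,424.45.
Line 2 (01.42, Serovia, 2,580 kg, $125,981.40):
Base rate for 01.42 is 0.5%.
The additional-duty order on 01.42 targets Vinos, not Serovia; it does not apply.
Duty = $125,981.40 × 0.5% = $629.91.
Line 3 (94.10, Vinos, 1,535 kg, $226,381.80):
Base rate for 94.10 is $5.84/kg.
94.10 has an FTA preferential rate, but origin Vinos is not Quenius; base rate stands.
Additional duty on 94.10 from Vinos: +51.6% ad valorem. Applied ad valorem rate = 51.6%.
Duty = $226,381.80 × 51.6% + 1,535 × $5.84 = $125,777.41.
Line 4 (90.30, Quenius, 1,080 liters, $146,804.40):
Base rate for 90.30 is 7% + $2.52/liter.
Origin Quenius qualifies under the Dureth–Quenius agreement and 90.30 is covered: preferential rate Free applies instead.
Duty = $146,804.40 × 0% = $0.00.
Total = $13,424.45 + $629.91 + $125,777.41 + $0.00 = $139,831.77.

$139,831.77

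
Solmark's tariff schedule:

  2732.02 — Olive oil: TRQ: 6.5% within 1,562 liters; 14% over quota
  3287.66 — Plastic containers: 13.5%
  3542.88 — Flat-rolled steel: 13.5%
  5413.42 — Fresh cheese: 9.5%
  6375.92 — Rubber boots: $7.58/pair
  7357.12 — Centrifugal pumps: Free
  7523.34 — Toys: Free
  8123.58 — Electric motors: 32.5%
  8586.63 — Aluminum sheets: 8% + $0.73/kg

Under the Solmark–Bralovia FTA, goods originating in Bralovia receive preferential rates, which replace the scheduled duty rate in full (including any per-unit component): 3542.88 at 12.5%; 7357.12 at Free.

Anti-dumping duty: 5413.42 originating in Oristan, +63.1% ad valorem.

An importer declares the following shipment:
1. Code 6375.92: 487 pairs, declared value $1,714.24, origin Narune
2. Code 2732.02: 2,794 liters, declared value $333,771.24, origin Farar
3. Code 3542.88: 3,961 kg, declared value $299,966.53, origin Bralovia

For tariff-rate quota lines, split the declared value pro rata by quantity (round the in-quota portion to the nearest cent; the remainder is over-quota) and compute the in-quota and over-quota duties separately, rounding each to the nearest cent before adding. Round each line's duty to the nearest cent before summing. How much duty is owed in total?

$73,920.51

Line 1 (6375.92, Narune, 487 pairs, $1,714.24):
Base rate for 6375.92 is $7.58/pair.
Duty = 487 × $7.58 = $3,691.46.
Line 2 (2732.02, Farar, 2,794 liters, $333,771.24):
Code 2732.02 is under a tariff-rate quota (threshold 1,562 liters). In-quota: 1,562 liters at 6.5%; over-quota: 1,232 liters at 14%.
Pro-rata value split: in-quota = $333,771.24 × 1,562/2,794 = $186,596.52; over-quota = $333,771.24 − $186,596.52 = $147,174.72.
In-quota duty = $186,596.52 × 6.5% = $12,128.77. Over-quota duty = $147,174.72 × 14% = $20,604.46.
Line duty = $12,128.77 + $20,604.46 = $32,733.23.
Line 3 (3542.88, Bralovia, 3,961 kg, $299,966.53):
Base rate for 3542.88 is 13.5%.
Origin Bralovia qualifies under the Solmark–Bralovia agreement and 3542.88 is covered: preferential rate 12.5% applies instead.
Duty = $299,966.53 × 12.5% = $37,495.82.
Total = $3,691.46 + $32,733.23 + $37,495.82 = $73,920.51.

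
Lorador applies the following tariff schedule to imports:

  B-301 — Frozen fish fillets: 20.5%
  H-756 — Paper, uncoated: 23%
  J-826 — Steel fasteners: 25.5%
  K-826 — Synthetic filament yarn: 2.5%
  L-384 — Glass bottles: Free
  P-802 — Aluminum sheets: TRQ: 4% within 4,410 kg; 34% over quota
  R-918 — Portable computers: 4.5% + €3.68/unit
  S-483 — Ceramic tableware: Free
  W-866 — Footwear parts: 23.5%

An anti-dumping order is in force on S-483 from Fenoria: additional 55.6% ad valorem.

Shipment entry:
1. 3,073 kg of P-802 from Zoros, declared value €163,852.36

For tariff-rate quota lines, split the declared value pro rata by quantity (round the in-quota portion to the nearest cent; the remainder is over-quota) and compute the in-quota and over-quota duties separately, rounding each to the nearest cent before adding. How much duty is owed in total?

Line 1 (P-802, Zoros, 3,073 kg, €163,852.36):
Code P-802 is under a tariff-rate quota (threshold 4,410 kg). Quantity 3,073 kg is within the quota, so the in-quota rate 4% applies to the full value.
Duty = €163,852.36 × 4% = €6,554.09.

€6,554.09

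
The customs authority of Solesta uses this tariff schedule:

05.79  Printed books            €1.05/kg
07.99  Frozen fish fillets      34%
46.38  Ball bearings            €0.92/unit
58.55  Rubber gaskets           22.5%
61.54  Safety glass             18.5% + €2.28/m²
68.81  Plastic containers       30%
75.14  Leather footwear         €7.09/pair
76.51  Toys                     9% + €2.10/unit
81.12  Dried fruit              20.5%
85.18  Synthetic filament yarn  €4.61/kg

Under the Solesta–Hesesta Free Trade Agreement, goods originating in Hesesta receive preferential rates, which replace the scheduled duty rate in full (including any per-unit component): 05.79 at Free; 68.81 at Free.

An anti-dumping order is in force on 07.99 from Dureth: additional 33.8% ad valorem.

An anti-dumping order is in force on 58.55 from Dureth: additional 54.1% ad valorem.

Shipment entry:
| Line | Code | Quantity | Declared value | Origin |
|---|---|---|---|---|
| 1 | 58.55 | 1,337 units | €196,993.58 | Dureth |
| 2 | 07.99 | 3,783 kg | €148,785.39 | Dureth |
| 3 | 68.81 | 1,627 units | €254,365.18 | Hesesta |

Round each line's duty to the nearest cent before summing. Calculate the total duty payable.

€251,773.57

Line 1 (58.55, Dureth, 1,337 units, €196,993.58):
Base rate for 58.55 is 22.5%.
Additional duty on 58.55 from Dureth: +54.1%. Applied ad valorem rate: 22.5% + 54.1% = 76.6%.
Duty = €196,993.58 × 76.6% = €150,897.08.
Line 2 (07.99, Dureth, 3,783 kg, €148,785.39):
Base rate for 07.99 is 34%.
Additional duty on 07.99 from Dureth: +33.8%. Applied ad valorem rate: 34% + 33.8% = 67.8%.
Duty = €148,785.39 × 67.8% = €100,876.49.
Line 3 (68.81, Hesesta, 1,627 units, €254,365.18):
Base rate for 68.81 is 30%.
Origin Hesesta qualifies under the Solesta–Hesesta agreement and 68.81 is covered: preferential rate Free applies instead.
Duty = €254,365.18 × 0% = €0.00.
Total = €150,897.08 + €100,876.49 + €0.00 = €251,773.57.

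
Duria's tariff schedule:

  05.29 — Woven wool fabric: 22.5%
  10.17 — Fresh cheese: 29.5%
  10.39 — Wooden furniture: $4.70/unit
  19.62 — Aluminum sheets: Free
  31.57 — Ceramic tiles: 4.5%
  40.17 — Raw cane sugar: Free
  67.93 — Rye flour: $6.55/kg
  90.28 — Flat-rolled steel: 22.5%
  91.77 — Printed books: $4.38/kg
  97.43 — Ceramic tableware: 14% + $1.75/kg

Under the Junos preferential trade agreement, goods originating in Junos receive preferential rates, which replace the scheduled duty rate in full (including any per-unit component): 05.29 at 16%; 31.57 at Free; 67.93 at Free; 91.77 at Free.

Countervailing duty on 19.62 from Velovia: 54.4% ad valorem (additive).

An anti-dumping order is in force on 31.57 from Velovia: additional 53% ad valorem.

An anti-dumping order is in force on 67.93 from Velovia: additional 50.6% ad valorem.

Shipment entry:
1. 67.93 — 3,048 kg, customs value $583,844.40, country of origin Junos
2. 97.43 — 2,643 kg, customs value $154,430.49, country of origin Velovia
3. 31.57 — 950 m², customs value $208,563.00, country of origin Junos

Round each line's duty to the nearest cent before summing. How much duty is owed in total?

$26,245.52

Line 1 (67.93, Junos, 3,048 kg, $583,844.40):
Base rate for 67.93 is $6.55/kg.
Origin Junos qualifies under the Duria–Junos agreement and 67.93 is covered: preferential rate Free applies instead.
The additional-duty order on 67.93 targets Velovia, not Junos; it does not apply.
Duty = $583,844.40 × 0% = $0.00.
Line 2 (97.43, Velovia, 2,643 kg, $154,430.49):
Base rate for 97.43 is 14% + $1.75/kg.
Duty = $154,430.49 × 14% + 2,643 × $1.75 = $26,245.52.
Line 3 (31.57, Junos, 950 m², $208,563.00):
Base rate for 31.57 is 4.5%.
Origin Junos qualifies under the Duria–Junos agreement and 31.57 is covered: preferential rate Free applies instead.
The additional-duty order on 31.57 targets Velovia, not Junos; it does not apply.
Duty = $208,563.00 × 0% = $0.00.
Total = $0.00 + $26,245.52 + $0.00 = $26,245.52.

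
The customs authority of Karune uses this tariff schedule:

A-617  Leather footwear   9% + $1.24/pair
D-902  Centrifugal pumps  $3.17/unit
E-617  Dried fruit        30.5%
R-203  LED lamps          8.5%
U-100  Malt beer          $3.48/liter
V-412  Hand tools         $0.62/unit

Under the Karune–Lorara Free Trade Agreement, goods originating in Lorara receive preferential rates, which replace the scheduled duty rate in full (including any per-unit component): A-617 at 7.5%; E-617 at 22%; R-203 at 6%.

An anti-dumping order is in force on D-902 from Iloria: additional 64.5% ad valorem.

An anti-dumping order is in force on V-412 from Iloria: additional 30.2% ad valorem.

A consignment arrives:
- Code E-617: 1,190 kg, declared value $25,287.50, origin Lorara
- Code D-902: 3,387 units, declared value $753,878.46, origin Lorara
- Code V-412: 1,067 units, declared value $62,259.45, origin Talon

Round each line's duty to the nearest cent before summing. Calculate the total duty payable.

Line 1 (E-617, Lorara, 1,190 kg, $25,287.50):
Base rate for E-617 is 30.5%.
Origin Lorara qualifies under the Karune–Lorara agreement and E-617 is covered: preferential rate 22% applies instead.
Duty = $25,287.50 × 22% = $5,563.25.
Line 2 (D-902, Lorara, 3,387 units, $753,878.46):
Base rate for D-902 is $3.17/unit.
Origin Lorara is the FTA partner but D-902 is not on the preference list; base rate stands.
The additional-duty order on D-902 targets Iloria, not Lorara; it does not apply.
Duty = 3,387 × $3.17 = $10,736.79.
Line 3 (V-412, Talon, 1,067 units, $62,259.45):
Base rate for V-412 is $0.62/unit.
The additional-duty order on V-412 targets Iloria, not Talon; it does not apply.
Duty = 1,067 × $0.62 = $661.54.
Total = $5,563.25 + $10,736.79 + $661.54 = $16,961.58.

$16,961.58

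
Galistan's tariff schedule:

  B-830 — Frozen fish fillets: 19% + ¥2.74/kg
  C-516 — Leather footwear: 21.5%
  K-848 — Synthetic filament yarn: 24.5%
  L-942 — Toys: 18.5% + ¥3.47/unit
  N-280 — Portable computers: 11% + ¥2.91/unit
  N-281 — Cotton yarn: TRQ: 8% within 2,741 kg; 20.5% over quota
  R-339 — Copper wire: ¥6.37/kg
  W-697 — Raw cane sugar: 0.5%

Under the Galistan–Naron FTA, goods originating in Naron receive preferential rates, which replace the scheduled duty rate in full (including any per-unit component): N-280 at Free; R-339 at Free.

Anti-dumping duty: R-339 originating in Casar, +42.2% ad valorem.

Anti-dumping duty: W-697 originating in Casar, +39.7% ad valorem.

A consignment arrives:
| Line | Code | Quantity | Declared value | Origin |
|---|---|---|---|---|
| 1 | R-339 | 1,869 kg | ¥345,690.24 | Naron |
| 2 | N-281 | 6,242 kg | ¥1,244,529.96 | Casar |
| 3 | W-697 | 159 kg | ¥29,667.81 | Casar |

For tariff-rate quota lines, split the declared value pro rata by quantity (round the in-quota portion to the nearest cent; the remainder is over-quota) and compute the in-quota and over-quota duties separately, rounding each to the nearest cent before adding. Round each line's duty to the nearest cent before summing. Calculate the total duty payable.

Line 1 (R-339, Naron, 1,869 kg, ¥345,690.24):
Base rate for R-339 is ¥6.37/kg.
Origin Naron qualifies under the Galistan–Naron agreement and R-339 is covered: preferential rate Free applies instead.
The additional-duty order on R-339 targets Casar, not Naron; it does not apply.
Duty = ¥345,690.24 × 0% = ¥0.00.
Line 2 (N-281, Casar, 6,242 kg, ¥1,244,529.96):
Code N-281 is under a tariff-rate quota (threshold 2,741 kg). In-quota: 2,741 kg at 8%; over-quota: 3,501 kg at 20.5%.
Pro-rata value split: in-quota = ¥1,244,529.96 × 2,741/6,242 = ¥546,500.58; over-quota = ¥1,244,529.96 − ¥546,500.58 = ¥698,029.38.
In-quota duty = ¥546,500.58 × 8% = ¥43,720.05. Over-quota duty = ¥698,029.38 × 20.5% = ¥143,096.02.
Line duty = ¥43,720.05 + ¥143,096.02 = ¥186,816.07.
Line 3 (W-697, Casar, 159 kg, ¥29,667.81):
Base rate for W-697 is 0.5%.
Additional duty on W-697 from Casar: +39.7%. Applied ad valorem rate: 0.5% + 39.7% = 40.2%.
Duty = ¥29,667.81 × 40.2% = ¥11,926.46.
Total = ¥0.00 + ¥186,816.07 + ¥11,926.46 = ¥198,742.53.

¥198,742.53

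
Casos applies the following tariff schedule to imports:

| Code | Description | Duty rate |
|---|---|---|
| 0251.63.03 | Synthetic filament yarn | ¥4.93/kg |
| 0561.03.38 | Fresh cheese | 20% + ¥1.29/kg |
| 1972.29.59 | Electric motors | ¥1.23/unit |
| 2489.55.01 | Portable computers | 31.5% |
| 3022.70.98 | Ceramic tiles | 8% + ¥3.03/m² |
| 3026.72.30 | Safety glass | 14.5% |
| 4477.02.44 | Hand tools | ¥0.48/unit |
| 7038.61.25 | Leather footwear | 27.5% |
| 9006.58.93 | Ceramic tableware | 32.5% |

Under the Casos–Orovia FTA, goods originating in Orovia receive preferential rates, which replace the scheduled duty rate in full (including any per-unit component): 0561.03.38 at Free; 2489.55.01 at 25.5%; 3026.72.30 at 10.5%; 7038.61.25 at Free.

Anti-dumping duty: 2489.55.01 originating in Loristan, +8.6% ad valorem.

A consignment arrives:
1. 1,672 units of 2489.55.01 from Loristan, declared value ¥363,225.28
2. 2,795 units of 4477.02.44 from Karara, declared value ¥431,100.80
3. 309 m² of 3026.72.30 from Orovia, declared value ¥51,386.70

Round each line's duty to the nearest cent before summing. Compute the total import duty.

Line 1 (2489.55.01, Loristan, 1,672 units, ¥363,225.28):
Base rate for 2489.55.01 is 31.5%.
2489.55.01 has an FTA preferential rate, but origin Loristan is not Orovia; base rate stands.
Additional duty on 2489.55.01 from Loristan: +8.6%. Applied ad valorem rate: 31.5% + 8.6% = 40.1%.
Duty = ¥363,225.28 × 40.1% = ¥145,653.34.
Line 2 (4477.02.44, Karara, 2,795 units, ¥431,100.80):
Base rate for 4477.02.44 is ¥0.48/unit.
Duty = 2,795 × ¥0.48 = ¥1,341.60.
Line 3 (3026.72.30, Orovia, 309 m², ¥51,386.70):
Base rate for 3026.72.30 is 14.5%.
Origin Orovia qualifies under the Casos–Orovia agreement and 3026.72.30 is covered: preferential rate 10.5% applies instead.
Duty = ¥51,386.70 × 10.5% = ¥5,395.60.
Total = ¥145,653.34 + ¥1,341.60 + ¥5,395.60 = ¥152,390.54.

¥152,390.54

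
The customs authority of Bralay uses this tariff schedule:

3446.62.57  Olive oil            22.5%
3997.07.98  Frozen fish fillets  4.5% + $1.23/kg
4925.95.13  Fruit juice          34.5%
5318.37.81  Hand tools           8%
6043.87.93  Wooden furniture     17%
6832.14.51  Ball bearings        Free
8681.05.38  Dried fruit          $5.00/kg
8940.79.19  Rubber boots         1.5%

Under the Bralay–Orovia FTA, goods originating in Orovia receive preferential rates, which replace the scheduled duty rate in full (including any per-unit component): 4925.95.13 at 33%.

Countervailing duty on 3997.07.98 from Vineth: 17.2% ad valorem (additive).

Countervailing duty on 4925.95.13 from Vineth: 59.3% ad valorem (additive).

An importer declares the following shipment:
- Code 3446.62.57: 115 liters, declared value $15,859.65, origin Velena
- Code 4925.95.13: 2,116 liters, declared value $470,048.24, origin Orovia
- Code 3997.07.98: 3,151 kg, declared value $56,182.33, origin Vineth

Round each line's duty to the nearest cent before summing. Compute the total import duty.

$174,751.64

Line 1 (3446.62.57, Velena, 115 liters, $15,859.65):
Base rate for 3446.62.57 is 22.5%.
Duty = $15,859.65 × 22.5% = $3,568.42.
Line 2 (4925.95.13, Orovia, 2,116 liters, $470,048.24):
Base rate for 4925.95.13 is 34.5%.
Origin Orovia qualifies under the Bralay–Orovia agreement and 4925.95.13 is covered: preferential rate 33% applies instead.
The additional-duty order on 4925.95.13 targets Vineth, not Orovia; it does not apply.
Duty = $470,048.24 × 33% = $155,115.92.
Line 3 (3997.07.98, Vineth, 3,151 kg, $56,182.33):
Base rate for 3997.07.98 is 4.5% + $1.23/kg.
Additional duty on 3997.07.98 from Vineth: +17.2%. Applied ad valorem rate: 4.5% + 17.2% = 21.7%.
Duty = $56,182.33 × 21.7% + 3,151 × $1.23 = $16,067.30.
Total = $3,568.42 + $155,115.92 + $16,067.30 = $174,751.64.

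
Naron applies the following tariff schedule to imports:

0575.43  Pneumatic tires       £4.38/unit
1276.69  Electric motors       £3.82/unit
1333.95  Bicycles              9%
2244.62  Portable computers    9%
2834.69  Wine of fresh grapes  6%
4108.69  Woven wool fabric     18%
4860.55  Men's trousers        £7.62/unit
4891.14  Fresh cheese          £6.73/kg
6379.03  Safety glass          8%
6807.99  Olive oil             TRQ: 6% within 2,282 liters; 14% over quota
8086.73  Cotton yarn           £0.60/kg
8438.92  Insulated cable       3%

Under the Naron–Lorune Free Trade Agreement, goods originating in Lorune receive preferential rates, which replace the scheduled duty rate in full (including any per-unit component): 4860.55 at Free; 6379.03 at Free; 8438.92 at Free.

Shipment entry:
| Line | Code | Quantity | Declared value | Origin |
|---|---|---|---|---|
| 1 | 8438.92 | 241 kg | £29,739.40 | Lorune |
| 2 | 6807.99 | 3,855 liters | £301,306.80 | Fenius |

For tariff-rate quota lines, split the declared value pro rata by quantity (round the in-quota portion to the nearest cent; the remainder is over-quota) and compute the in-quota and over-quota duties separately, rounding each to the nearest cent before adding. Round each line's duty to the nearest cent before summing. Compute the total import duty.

Line 1 (8438.92, Lorune, 241 kg, £29,739.40):
Base rate for 8438.92 is 3%.
Origin Lorune qualifies under the Naron–Lorune agreement and 8438.92 is covered: preferential rate Free applies instead.
Duty = £29,739.40 × 0% = £0.00.
Line 2 (6807.99, Fenius, 3,855 liters, £301,306.80):
Code 6807.99 is under a tariff-rate quota (threshold 2,282 liters). In-quota: 2,282 liters at 6%; over-quota: 1,573 liters at 14%.
Pro-rata value split: in-quota = £301,306.80 × 2,282/3,855 = £178,361.12; over-quota = £301,306.80 − £178,361.12 = £122,945.68.
In-quota duty = £178,361.12 × 6% = £10,701.67. Over-quota duty = £122,945.68 × 14% = £17,212.40.
Line duty = £10,701.67 + £17,212.40 = £27,914.07.
Total = £0.00 + £27,914.07 = £27,914.07.

£27,914.07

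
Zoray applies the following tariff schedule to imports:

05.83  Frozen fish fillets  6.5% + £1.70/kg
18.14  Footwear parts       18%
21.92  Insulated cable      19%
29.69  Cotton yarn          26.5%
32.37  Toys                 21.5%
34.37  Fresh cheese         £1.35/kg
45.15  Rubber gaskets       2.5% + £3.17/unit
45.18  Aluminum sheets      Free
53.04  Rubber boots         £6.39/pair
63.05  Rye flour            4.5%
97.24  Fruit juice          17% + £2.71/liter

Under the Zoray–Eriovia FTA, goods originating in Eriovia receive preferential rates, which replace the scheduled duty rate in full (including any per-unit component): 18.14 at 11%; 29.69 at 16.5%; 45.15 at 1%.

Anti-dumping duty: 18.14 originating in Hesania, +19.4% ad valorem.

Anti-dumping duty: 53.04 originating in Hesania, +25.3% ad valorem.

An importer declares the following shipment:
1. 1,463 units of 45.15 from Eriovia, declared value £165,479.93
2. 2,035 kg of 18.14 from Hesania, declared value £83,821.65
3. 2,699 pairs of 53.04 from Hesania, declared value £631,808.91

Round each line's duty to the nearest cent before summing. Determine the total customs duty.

Line 1 (45.15, Eriovia, 1,463 units, £165,479.93):
Base rate for 45.15 is 2.5% + £3.17/unit.
Origin Eriovia qualifies under the Zoray–Eriovia agreement and 45.15 is covered: preferential rate 1% applies instead.
Duty = £165,479.93 × 1% = £1,654.80.
Line 2 (18.14, Hesania, 2,035 kg, £83,821.65):
Base rate for 18.14 is 18%.
18.14 has an FTA preferential rate, but origin Hesania is not Eriovia; base rate stands.
Additional duty on 18.14 from Hesania: +19.4%. Applied ad valorem rate: 18% + 19.4% = 37.4%.
Duty = £83,821.65 × 37.4% = £31,349.30.
Line 3 (53.04, Hesania, 2,699 pairs, £631,808.91):
Base rate for 53.04 is £6.39/pair.
Additional duty on 53.04 from Hesania: +25.3% ad valorem. Applied ad valorem rate = 25.3%.
Duty = £631,808.91 × 25.3% + 2,699 × £6.39 = £177,094.26.
Total = £1,654.80 + £31,349.30 + £177,094.26 = £210,098.36.

£210,098.36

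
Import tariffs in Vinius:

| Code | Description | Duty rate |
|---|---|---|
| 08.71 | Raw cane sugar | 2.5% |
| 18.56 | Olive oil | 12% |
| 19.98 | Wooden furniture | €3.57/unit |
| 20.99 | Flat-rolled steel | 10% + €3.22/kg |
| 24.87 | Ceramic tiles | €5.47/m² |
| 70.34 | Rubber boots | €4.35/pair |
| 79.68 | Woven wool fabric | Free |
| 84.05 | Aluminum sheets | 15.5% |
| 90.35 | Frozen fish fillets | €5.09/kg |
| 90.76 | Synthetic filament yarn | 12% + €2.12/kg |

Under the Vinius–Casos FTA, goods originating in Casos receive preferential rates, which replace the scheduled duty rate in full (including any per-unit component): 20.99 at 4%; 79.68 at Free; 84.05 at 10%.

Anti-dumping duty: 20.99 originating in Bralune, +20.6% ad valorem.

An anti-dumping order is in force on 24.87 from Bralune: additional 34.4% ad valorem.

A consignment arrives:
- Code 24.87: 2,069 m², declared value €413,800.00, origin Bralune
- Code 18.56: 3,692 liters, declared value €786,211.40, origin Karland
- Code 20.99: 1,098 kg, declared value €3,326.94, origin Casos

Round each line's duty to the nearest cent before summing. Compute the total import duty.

€248,143.08

Line 1 (24.87, Bralune, 2,069 m², €413,800.00):
Base rate for 24.87 is €5.47/m².
Additional duty on 24.87 from Bralune: +34.4% ad valorem. Applied ad valorem rate = 34.4%.
Duty = €413,800.00 × 34.4% + 2,069 × €5.47 = €153,664.63.
Line 2 (18.56, Karland, 3,692 liters, €786,211.40):
Base rate for 18.56 is 12%.
Duty = €786,211.40 × 12% = €94,345.37.
Line 3 (20.99, Casos, 1,098 kg, €3,326.94):
Base rate for 20.99 is 10% + €3.22/kg.
Origin Casos qualifies under the Vinius–Casos agreement and 20.99 is covered: preferential rate 4% applies instead.
The additional-duty order on 20.99 targets Bralune, not Casos; it does not apply.
Duty = €3,326.94 × 4% = €133.08.
Total = €153,664.63 + €94,345.37 + €133.08 = €248,143.08.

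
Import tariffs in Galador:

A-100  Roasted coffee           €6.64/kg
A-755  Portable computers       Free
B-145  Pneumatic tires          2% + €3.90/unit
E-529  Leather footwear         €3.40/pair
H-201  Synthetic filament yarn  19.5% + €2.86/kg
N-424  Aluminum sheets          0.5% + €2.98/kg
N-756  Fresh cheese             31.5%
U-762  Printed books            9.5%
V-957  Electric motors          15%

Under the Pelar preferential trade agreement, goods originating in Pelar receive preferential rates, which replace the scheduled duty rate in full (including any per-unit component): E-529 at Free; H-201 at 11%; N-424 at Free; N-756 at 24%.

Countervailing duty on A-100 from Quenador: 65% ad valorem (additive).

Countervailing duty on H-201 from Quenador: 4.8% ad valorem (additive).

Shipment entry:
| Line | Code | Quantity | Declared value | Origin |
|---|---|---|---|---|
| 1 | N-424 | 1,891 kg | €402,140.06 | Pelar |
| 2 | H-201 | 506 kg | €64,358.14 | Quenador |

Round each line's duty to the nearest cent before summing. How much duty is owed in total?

Line 1 (N-424, Pelar, 1,891 kg, €402,140.06):
Base rate for N-424 is 0.5% + €2.98/kg.
Origin Pelar qualifies under the Galador–Pelar agreement and N-424 is covered: preferential rate Free applies instead.
Duty = €402,140.06 × 0% = €0.00.
Line 2 (H-201, Quenador, 506 kg, €64,358.14):
Base rate for H-201 is 19.5% + €2.86/kg.
H-201 has an FTA preferential rate, but origin Quenador is not Pelar; base rate stands.
Additional duty on H-201 from Quenador: +4.8%. Applied ad valorem rate: 19.5% + 4.8% = 24.3%.
Duty = €64,358.14 × 24.3% + 506 × €2.86 = €17,086.19.
Total = €0.00 + €17,086.19 = €17,086.19.

€17,086.19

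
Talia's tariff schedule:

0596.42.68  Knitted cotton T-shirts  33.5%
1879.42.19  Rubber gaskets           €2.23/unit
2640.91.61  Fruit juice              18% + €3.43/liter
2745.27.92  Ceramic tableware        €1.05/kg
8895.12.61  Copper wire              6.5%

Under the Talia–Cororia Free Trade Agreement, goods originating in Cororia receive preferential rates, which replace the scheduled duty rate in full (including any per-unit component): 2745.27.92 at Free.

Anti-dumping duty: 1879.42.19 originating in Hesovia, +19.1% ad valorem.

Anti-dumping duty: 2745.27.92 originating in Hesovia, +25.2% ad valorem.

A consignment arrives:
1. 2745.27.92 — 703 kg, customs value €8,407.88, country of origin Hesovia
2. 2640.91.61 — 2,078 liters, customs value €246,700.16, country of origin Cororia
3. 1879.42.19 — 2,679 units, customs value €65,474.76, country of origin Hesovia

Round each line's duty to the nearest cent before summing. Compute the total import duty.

€72,870.36

Line 1 (2745.27.92, Hesovia, 703 kg, €8,407.88):
Base rate for 2745.27.92 is €1.05/kg.
2745.27.92 has an FTA preferential rate, but origin Hesovia is not Cororia; base rate stands.
Additional duty on 2745.27.92 from Hesovia: +25.2% ad valorem. Applied ad valorem rate = 25.2%.
Duty = €8,407.88 × 25.2% + 703 × €1.05 = €2,856.94.
Line 2 (2640.91.61, Cororia, 2,078 liters, €246,700.16):
Base rate for 2640.91.61 is 18% + €3.43/liter.
Origin Cororia is the FTA partner but 2640.91.61 is not on the preference list; base rate stands.
Duty = €246,700.16 × 18% + 2,078 × €3.43 = €51,533.57.
Line 3 (1879.42.19, Hesovia, 2,679 units, €65,474.76):
Base rate for 1879.42.19 is €2.23/unit.
Additional duty on 1879.42.19 from Hesovia: +19.1% ad valorem. Applied ad valorem rate = 19.1%.
Duty = €65,474.76 × 19.1% + 2,679 × €2.23 = €18,479.85.
Total = €2,856.94 + €51,533.57 + €18,479.85 = €72,870.36.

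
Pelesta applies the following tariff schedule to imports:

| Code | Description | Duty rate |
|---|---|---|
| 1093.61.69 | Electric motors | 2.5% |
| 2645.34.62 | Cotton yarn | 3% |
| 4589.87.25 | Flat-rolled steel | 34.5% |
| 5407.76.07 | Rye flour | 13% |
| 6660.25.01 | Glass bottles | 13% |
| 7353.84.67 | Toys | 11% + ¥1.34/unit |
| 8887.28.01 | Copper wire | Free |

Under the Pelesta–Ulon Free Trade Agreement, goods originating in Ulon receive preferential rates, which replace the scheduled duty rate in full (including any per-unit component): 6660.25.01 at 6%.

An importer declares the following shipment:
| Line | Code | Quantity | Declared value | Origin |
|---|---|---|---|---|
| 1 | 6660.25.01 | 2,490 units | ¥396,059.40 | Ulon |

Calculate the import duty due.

¥23,763.56

Line 1 (6660.25.01, Ulon, 2,490 units, ¥396,059.40):
Base rate for 6660.25.01 is 13%.
Origin Ulon qualifies under the Pelesta–Ulon agreement and 6660.25.01 is covered: preferential rate 6% applies instead.
Duty = ¥396,059.40 × 6% = ¥23,763.56.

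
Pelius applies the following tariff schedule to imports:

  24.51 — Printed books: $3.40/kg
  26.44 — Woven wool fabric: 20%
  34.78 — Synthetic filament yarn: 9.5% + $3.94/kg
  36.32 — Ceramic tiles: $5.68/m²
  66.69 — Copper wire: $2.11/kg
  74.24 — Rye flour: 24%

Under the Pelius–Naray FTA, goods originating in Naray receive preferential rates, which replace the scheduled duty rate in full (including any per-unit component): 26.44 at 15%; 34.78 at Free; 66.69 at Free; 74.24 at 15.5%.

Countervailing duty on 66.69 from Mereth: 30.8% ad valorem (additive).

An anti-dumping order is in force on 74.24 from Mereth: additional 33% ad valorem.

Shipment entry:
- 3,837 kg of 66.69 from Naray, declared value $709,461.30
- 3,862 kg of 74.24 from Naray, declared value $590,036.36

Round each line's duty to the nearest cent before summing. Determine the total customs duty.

$91,455.64

Line 1 (66.69, Naray, 3,837 kg, $709,461.30):
Base rate for 66.69 is $2.11/kg.
Origin Naray qualifies under the Pelius–Naray agreement and 66.69 is covered: preferential rate Free applies instead.
The additional-duty order on 66.69 targets Mereth, not Naray; it does not apply.
Duty = $709,461.30 × 0% = $0.00.
Line 2 (74.24, Naray, 3,862 kg, $590,036.36):
Base rate for 74.24 is 24%.
Origin Naray qualifies under the Pelius–Naray agreement and 74.24 is covered: preferential rate 15.5% applies instead.
The additional-duty order on 74.24 targets Mereth, not Naray; it does not apply.
Duty = $590,036.36 × 15.5% = $91,455.64.
Total = $0.00 + $91,455.64 = $91,455.64.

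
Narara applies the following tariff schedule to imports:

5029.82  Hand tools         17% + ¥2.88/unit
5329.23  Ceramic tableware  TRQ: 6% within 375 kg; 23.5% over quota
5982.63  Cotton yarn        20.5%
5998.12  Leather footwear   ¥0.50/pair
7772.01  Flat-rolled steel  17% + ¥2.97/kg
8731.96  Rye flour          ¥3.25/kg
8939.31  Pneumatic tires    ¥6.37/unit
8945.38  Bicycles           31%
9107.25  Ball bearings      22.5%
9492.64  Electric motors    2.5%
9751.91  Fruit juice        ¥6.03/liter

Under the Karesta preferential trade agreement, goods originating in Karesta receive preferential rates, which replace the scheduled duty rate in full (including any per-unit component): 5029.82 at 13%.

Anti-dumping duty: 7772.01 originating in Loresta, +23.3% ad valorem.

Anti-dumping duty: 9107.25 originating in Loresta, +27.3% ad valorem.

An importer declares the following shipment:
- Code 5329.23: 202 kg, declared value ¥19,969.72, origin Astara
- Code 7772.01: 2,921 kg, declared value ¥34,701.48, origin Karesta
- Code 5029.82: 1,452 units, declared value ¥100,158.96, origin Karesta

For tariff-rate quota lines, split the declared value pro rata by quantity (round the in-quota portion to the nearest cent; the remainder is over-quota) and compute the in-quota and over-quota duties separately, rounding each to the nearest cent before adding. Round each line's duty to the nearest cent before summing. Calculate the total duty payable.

Line 1 (5329.23, Astara, 202 kg, ¥19,969.72):
Code 5329.23 is under a tariff-rate quota (threshold 375 kg). Quantity 202 kg is within the quota, so the in-quota rate 6% applies to the full value.
Duty = ¥19,969.72 × 6% = ¥1,198.18.
Line 2 (7772.01, Karesta, 2,921 kg, ¥34,701.48):
Base rate for 7772.01 is 17% + ¥2.97/kg.
Origin Karesta is the FTA partner but 7772.01 is not on the preference list; base rate stands.
The additional-duty order on 7772.01 targets Loresta, not Karesta; it does not apply.
Duty = ¥34,701.48 × 17% + 2,921 × ¥2.97 = ¥14,574.62.
Line 3 (5029.82, Karesta, 1,452 units, ¥100,158.96):
Base rate for 5029.82 is 17% + ¥2.88/unit.
Origin Karesta qualifies under the Narara–Karesta agreement and 5029.82 is covered: preferential rate 13% applies instead.
Duty = ¥100,158.96 × 13% = ¥13,020.66.
Total = ¥1,198.18 + ¥14,574.62 + ¥13,020.66 = ¥28,793.46.

¥28,793.46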